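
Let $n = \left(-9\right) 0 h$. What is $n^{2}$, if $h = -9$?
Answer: $0$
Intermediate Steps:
$n = 0$ ($n = \left(-9\right) 0 \left(-9\right) = 0 \left(-9\right) = 0$)
$n^{2} = 0^{2} = 0$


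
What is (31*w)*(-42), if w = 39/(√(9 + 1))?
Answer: -25389*√10/5 ≈ -16057.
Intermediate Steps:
w = 39*√10/10 (w = 39/(√10) = 39*(√10/10) = 39*√10/10 ≈ 12.333)
(31*w)*(-42) = (31*(39*√10/10))*(-42) = (1209*√10/10)*(-42) = -25389*√10/5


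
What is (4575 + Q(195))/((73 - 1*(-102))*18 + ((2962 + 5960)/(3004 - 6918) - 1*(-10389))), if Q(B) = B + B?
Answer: 3238835/8830454 ≈ 0.36678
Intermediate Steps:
Q(B) = 2*B
(4575 + Q(195))/((73 - 1*(-102))*18 + ((2962 + 5960)/(3004 - 6918) - 1*(-10389))) = (4575 + 2*195)/((73 - 1*(-102))*18 + ((2962 + 5960)/(3004 - 6918) - 1*(-10389))) = (4575 + 390)/((73 + 102)*18 + (8922/(-3914) + 10389)) = 4965/(175*18 + (8922*(-1/3914) + 10389)) = 4965/(3150 + (-4461/1957 + 10389)) = 4965/(3150 + 20326812/1957) = 4965/(26491362/1957) = 4965*(1957/26491362) = 3238835/8830454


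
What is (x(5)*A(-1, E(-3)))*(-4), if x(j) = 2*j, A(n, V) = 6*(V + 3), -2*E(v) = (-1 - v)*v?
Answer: -1440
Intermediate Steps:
E(v) = -v*(-1 - v)/2 (E(v) = -(-1 - v)*v/2 = -v*(-1 - v)/2)
A(n, V) = 18 + 6*V (A(n, V) = 6*(3 + V) = 18 + 6*V)
(x(5)*A(-1, E(-3)))*(-4) = ((2*5)*(18 + 6*((½)*(-3)*(1 - 3))))*(-4) = (10*(18 + 6*((½)*(-3)*(-2))))*(-4) = (10*(18 + 6*3))*(-4) = (10*(18 + 18))*(-4) = (10*36)*(-4) = 360*(-4) = -1440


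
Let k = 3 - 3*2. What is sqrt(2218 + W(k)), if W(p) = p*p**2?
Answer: sqrt(2191) ≈ 46.808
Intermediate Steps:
k = -3 (k = 3 - 6 = -3)
W(p) = p**3
sqrt(2218 + W(k)) = sqrt(2218 + (-3)**3) = sqrt(2218 - 27) = sqrt(2191)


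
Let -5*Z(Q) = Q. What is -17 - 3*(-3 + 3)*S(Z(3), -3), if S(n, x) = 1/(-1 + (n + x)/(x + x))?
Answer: -17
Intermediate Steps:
Z(Q) = -Q/5
S(n, x) = 1/(-1 + (n + x)/(2*x)) (S(n, x) = 1/(-1 + (n + x)/((2*x))) = 1/(-1 + (n + x)*(1/(2*x))) = 1/(-1 + (n + x)/(2*x)))
-17 - 3*(-3 + 3)*S(Z(3), -3) = -17 - 3*(-3 + 3)*2*(-3)/(-⅕*3 - 1*(-3)) = -17 - 0*2*(-3)/(-⅗ + 3) = -17 - 0*2*(-3)/(12/5) = -17 - 0*2*(-3)*(5/12) = -17 - 0*(-5)/2 = -17 - 3*0 = -17 + 0 = -17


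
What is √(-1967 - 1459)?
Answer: I*√3426 ≈ 58.532*I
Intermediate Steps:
√(-1967 - 1459) = √(-3426) = I*√3426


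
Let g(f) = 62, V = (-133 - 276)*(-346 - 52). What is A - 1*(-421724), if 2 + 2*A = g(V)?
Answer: 421754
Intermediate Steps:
V = 162782 (V = -409*(-398) = 162782)
A = 30 (A = -1 + (½)*62 = -1 + 31 = 30)
A - 1*(-421724) = 30 - 1*(-421724) = 30 + 421724 = 421754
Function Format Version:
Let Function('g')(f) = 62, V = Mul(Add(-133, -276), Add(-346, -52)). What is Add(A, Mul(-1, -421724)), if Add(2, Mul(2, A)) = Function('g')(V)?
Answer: 421754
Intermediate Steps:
V = 162782 (V = Mul(-409, -398) = 162782)
A = 30 (A = Add(-1, Mul(Rational(1, 2), 62)) = Add(-1, 31) = 30)
Add(A, Mul(-1, -421724)) = Add(30, Mul(-1, -421724)) = Add(30, 421724) = 421754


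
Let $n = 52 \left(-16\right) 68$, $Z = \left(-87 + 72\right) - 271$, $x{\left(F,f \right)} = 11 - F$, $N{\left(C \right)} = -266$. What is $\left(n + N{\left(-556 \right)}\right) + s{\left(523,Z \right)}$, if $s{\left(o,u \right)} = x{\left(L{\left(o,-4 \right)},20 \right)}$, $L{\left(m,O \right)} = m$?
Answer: $-57354$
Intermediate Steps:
$Z = -286$ ($Z = -15 - 271 = -286$)
$s{\left(o,u \right)} = 11 - o$
$n = -56576$ ($n = \left(-832\right) 68 = -56576$)
$\left(n + N{\left(-556 \right)}\right) + s{\left(523,Z \right)} = \left(-56576 - 266\right) + \left(11 - 523\right) = -56842 + \left(11 - 523\right) = -56842 - 512 = -57354$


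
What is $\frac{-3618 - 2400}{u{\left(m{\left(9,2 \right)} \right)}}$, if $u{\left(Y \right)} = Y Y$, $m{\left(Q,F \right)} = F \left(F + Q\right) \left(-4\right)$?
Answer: $- \frac{3009}{3872} \approx -0.77712$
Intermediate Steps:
$m{\left(Q,F \right)} = - 4 F \left(F + Q\right)$
$u{\left(Y \right)} = Y^{2}$
$\frac{-3618 - 2400}{u{\left(m{\left(9,2 \right)} \right)}} = \frac{-3618 - 2400}{\left(\left(-4\right) 2 \left(2 + 9\right)\right)^{2}} = - \frac{6018}{\left(\left(-4\right) 2 \cdot 11\right)^{2}} = - \frac{6018}{\left(-88\right)^{2}} = - \frac{6018}{7744} = \left(-6018\right) \frac{1}{7744} = - \frac{3009}{3872}$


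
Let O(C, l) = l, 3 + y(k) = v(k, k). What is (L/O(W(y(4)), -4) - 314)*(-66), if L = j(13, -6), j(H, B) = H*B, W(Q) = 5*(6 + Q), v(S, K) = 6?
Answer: 19437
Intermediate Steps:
y(k) = 3 (y(k) = -3 + 6 = 3)
W(Q) = 30 + 5*Q
j(H, B) = B*H
L = -78 (L = -6*13 = -78)
(L/O(W(y(4)), -4) - 314)*(-66) = (-78/(-4) - 314)*(-66) = (-78*(-¼) - 314)*(-66) = (39/2 - 314)*(-66) = -589/2*(-66) = 19437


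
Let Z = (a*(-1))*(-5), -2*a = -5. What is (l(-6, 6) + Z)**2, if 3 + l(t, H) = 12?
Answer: 1849/4 ≈ 462.25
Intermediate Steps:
a = 5/2 (a = -1/2*(-5) = 5/2 ≈ 2.5000)
l(t, H) = 9 (l(t, H) = -3 + 12 = 9)
Z = 25/2 (Z = ((5/2)*(-1))*(-5) = -5/2*(-5) = 25/2 ≈ 12.500)
(l(-6, 6) + Z)**2 = (9 + 25/2)**2 = (43/2)**2 = 1849/4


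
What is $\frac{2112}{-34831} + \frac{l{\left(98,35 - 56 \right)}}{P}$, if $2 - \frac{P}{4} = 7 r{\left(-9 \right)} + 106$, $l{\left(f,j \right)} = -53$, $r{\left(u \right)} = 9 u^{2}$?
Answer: $- \frac{42142693}{725460068} \approx -0.058091$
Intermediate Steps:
$P = -20828$ ($P = 8 - 4 \left(7 \cdot 9 \left(-9\right)^{2} + 106\right) = 8 - 4 \left(7 \cdot 9 \cdot 81 + 106\right) = 8 - 4 \left(7 \cdot 729 + 106\right) = 8 - 4 \left(5103 + 106\right) = 8 - 20836 = -20828$)
$\frac{2112}{-34831} + \frac{l{\left(98,35 - 56 \right)}}{P} = \frac{2112}{-34831} - \frac{53}{-20828} = 2112 \left(- \frac{1}{34831}\right) - - \frac{53}{20828} = - \frac{2112}{34831} + \frac{53}{20828} = - \frac{42142693}{725460068}$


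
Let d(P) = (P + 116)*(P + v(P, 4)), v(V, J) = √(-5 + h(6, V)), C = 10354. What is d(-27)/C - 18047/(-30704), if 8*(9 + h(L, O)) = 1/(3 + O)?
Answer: 56538463/158954608 + 89*I*√8067/248496 ≈ 0.35569 + 0.032168*I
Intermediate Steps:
h(L, O) = -9 + 1/(8*(3 + O))
v(V, J) = √(-5 + (-215 - 72*V)/(8*(3 + V)))
d(P) = (116 + P)*(P + √2*√((-335 - 112*P)/(3 + P))/4) (d(P) = (P + 116)*(P + √2*√((-335 - 112*P)/(3 + P))/4) = (116 + P)*(P + √2*√((-335 - 112*P)/(3 + P))/4))
d(-27)/C - 18047/(-30704) = ((-27)² + 116*(-27) + 29*√2*√((-335 - 112*(-27))/(3 - 27)) + (¼)*(-27)*√2*√((-335 - 112*(-27))/(3 - 27)))/10354 - 18047/(-30704) = (729 - 3132 + 29*√2*√((-335 + 3024)/(-24)) + (¼)*(-27)*√2*√((-335 + 3024)/(-24)))*(1/10354) - 18047*(-1/30704) = (729 - 3132 + 29*√2*√(-1/24*2689) + (¼)*(-27)*√2*√(-1/24*2689))*(1/10354) + 18047/30704 = (729 - 3132 + 29*√2*√(-2689/24) + (¼)*(-27)*√2*√(-2689/24))*(1/10354) + 18047/30704 = (729 - 3132 + 29*√2*(I*√16134/12) + (¼)*(-27)*√2*(I*√16134/12))*(1/10354) + 18047/30704 = (729 - 3132 + 29*I*√8067/6 - 9*I*√8067/8)*(1/10354) + 18047/30704 = (-2403 + 89*I*√8067/24)*(1/10354) + 18047/30704 = (-2403/10354 + 89*I*√8067/248496) + 18047/30704 = 56538463/158954608 + 89*I*√8067/248496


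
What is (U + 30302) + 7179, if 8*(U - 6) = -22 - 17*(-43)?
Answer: 300605/8 ≈ 37576.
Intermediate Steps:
U = 757/8 (U = 6 + (-22 - 17*(-43))/8 = 6 + (-22 + 731)/8 = 6 + (⅛)*709 = 6 + 709/8 = 757/8 ≈ 94.625)
(U + 30302) + 7179 = (757/8 + 30302) + 7179 = 243173/8 + 7179 = 300605/8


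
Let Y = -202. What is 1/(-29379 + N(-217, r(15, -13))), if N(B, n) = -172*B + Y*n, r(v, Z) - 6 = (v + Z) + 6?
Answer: 1/5117 ≈ 0.00019543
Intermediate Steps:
r(v, Z) = 12 + Z + v (r(v, Z) = 6 + ((v + Z) + 6) = 6 + ((Z + v) + 6) = 6 + (6 + Z + v) = 12 + Z + v)
N(B, n) = -202*n - 172*B (N(B, n) = -172*B - 202*n = -202*n - 172*B)
1/(-29379 + N(-217, r(15, -13))) = 1/(-29379 + (-202*(12 - 13 + 15) - 172*(-217))) = 1/(-29379 + (-202*14 + 37324)) = 1/(-29379 + (-2828 + 37324)) = 1/(-29379 + 34496) = 1/5117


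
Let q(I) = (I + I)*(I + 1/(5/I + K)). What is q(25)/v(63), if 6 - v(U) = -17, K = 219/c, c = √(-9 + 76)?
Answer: 749340375/13788017 + 136875*√67/13788017 ≈ 54.428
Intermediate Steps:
c = √67 ≈ 8.1853
K = 219*√67/67 (K = 219/(√67) = 219*(√67/67) = 219*√67/67 ≈ 26.755)
v(U) = 23 (v(U) = 6 - 1*(-17) = 6 + 17 = 23)
q(I) = 2*I*(I + 1/(5/I + 219*√67/67)) (q(I) = (I + I)*(I + 1/(5/I + 219*√67/67)) = (2*I)*(I + 1/(5/I + 219*√67/67)) = 2*I*(I + 1/(5/I + 219*√67/67)))
q(25)/v(63) = (25²*(804 + 438*25*√67)/(335 + 219*25*√67))/23 = (625*(804 + 10950*√67)/(335 + 5475*√67))*(1/23) = 625*(804 + 10950*√67)/(23*(335 + 5475*√67))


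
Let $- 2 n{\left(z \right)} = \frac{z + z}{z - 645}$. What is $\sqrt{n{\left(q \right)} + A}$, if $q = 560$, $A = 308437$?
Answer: $\frac{\sqrt{89140197}}{17} \approx 555.38$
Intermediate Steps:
$n{\left(z \right)} = - \frac{z}{-645 + z}$ ($n{\left(z \right)} = - \frac{\left(z + z\right) \frac{1}{z - 645}}{2} = - \frac{2 z \frac{1}{-645 + z}}{2} = - \frac{z}{-645 + z}$)
$\sqrt{n{\left(q \right)} + A} = \sqrt{\left(-1\right) 560 \frac{1}{-645 + 560} + 308437} = \sqrt{\left(-1\right) 560 \frac{1}{-85} + 308437} = \sqrt{\left(-1\right) 560 \left(- \frac{1}{85}\right) + 308437} = \sqrt{\frac{112}{17} + 308437} = \sqrt{\frac{5243541}{17}} = \frac{\sqrt{89140197}}{17}$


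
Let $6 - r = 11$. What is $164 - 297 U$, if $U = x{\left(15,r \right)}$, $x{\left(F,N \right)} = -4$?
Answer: $1352$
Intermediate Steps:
$r = -5$ ($r = 6 - 11 = -5$)
$U = -4$
$164 - 297 U = 164 - -1188 = 164 + 1188 = 1352$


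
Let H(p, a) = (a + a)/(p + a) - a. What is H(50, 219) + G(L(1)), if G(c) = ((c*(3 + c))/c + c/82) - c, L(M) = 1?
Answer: -4728343/22058 ≈ -214.36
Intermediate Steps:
H(p, a) = -a + 2*a/(a + p) (H(p, a) = (2*a)/(a + p) - a = 2*a/(a + p) - a = -a + 2*a/(a + p))
G(c) = 3 + c/82 (G(c) = ((3 + c) + c*(1/82)) - c = ((3 + c) + c/82) - c = (3 + 83*c/82) - c = 3 + c/82)
H(50, 219) + G(L(1)) = 219*(2 - 1*219 - 1*50)/(219 + 50) + (3 + (1/82)*1) = 219*(2 - 219 - 50)/269 + (3 + 1/82) = 219*(1/269)*(-267) + 247/82 = -58473/269 + 247/82 = -4728343/22058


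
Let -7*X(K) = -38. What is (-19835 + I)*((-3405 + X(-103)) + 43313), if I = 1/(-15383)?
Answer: -85249201865564/107681 ≈ -7.9168e+8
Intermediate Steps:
X(K) = 38/7 (X(K) = -⅐*(-38) = 38/7)
I = -1/15383 ≈ -6.5007e-5
(-19835 + I)*((-3405 + X(-103)) + 43313) = (-19835 - 1/15383)*((-3405 + 38/7) + 43313) = -305121806*(-23797/7 + 43313)/15383 = -305121806/15383*279394/7 = -85249201865564/107681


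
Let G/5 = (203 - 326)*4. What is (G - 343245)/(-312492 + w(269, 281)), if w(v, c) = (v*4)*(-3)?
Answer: 23047/21048 ≈ 1.0950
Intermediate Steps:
w(v, c) = -12*v (w(v, c) = (4*v)*(-3) = -12*v)
G = -2460 (G = 5*((203 - 326)*4) = 5*(-123*4) = 5*(-492) = -2460)
(G - 343245)/(-312492 + w(269, 281)) = (-2460 - 343245)/(-312492 - 12*269) = -345705/(-312492 - 3228) = -345705/(-315720) = -345705*(-1/315720) = 23047/21048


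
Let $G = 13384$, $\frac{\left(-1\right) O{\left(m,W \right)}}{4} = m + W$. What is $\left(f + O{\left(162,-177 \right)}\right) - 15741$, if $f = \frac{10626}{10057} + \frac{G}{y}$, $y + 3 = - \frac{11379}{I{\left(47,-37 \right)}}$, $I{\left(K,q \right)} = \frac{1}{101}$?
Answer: $- \frac{90617040270875}{5779164537} \approx -15680.0$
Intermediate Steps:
$I{\left(K,q \right)} = \frac{1}{101}$
$O{\left(m,W \right)} = - 4 W - 4 m$ ($O{\left(m,W \right)} = - 4 \left(m + W\right) = - 4 \left(W + m\right) = - 4 W - 4 m$)
$y = -1149282$ ($y = -3 - 11379 \frac{1}{\frac{1}{101}} = -3 - 1149279 = -1149282$)
$f = \frac{6038833822}{5779164537}$ ($f = \frac{10626}{10057} + \frac{13384}{-1149282} = 10626 \cdot \frac{1}{10057} + 13384 \left(- \frac{1}{1149282}\right) = \frac{10626}{10057} - \frac{6692}{574641} = \frac{6038833822}{5779164537} \approx 1.0449$)
$\left(f + O{\left(162,-177 \right)}\right) - 15741 = \left(\frac{6038833822}{5779164537} - -60\right) - 15741 = \left(\frac{6038833822}{5779164537} + \left(708 - 648\right)\right) - 15741 = \left(\frac{6038833822}{5779164537} + 60\right) - 15741 = \frac{352788706042}{5779164537} - 15741 = - \frac{90617040270875}{5779164537}$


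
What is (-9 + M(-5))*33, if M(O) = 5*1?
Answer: -132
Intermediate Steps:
M(O) = 5
(-9 + M(-5))*33 = (-9 + 5)*33 = -4*33 = -132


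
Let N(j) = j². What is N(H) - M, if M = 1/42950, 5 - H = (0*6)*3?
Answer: 1073749/42950 ≈ 25.000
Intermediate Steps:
H = 5 (H = 5 - 0*6*3 = 5 - 0*3 = 5 - 1*0 = 5 + 0 = 5)
M = 1/42950 ≈ 2.3283e-5
N(H) - M = 5² - 1*1/42950 = 25 - 1/42950 = 1073749/42950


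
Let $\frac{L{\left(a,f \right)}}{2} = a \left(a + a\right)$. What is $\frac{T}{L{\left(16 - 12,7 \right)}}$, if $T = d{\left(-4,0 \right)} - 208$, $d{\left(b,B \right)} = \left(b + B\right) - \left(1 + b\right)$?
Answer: $- \frac{209}{64} \approx -3.2656$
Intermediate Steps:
$d{\left(b,B \right)} = -1 + B$ ($d{\left(b,B \right)} = \left(B + b\right) - \left(1 + b\right) = -1 + B$)
$L{\left(a,f \right)} = 4 a^{2}$ ($L{\left(a,f \right)} = 2 a \left(a + a\right) = 2 a 2 a = 2 \cdot 2 a^{2} = 4 a^{2}$)
$T = -209$ ($T = \left(-1 + 0\right) - 208 = -1 - 208 = -209$)
$\frac{T}{L{\left(16 - 12,7 \right)}} = - \frac{209}{4 \left(16 - 12\right)^{2}} = - \frac{209}{4 \cdot 4^{2}} = - \frac{209}{4 \cdot 16} = - \frac{209}{64}$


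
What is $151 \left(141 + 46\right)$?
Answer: $28237$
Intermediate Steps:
$151 \left(141 + 46\right) = 151 \cdot 187 = 28237$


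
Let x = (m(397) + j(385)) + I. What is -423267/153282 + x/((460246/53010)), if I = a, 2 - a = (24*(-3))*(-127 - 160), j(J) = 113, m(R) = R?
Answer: -27323242687387/11757904562 ≈ -2323.8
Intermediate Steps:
a = -20662 (a = 2 - 24*(-3)*(-127 - 160) = 2 - (-72)*(-287) = 2 - 1*20664 = 2 - 20664 = -20662)
I = -20662
x = -20152 (x = (397 + 113) - 20662 = 510 - 20662 = -20152)
-423267/153282 + x/((460246/53010)) = -423267/153282 - 20152/(460246/53010) = -423267*1/153282 - 20152/(460246*(1/53010)) = -141089/51094 - 20152/230123/26505 = -141089/51094 - 20152*26505/230123 = -141089/51094 - 534128760/230123 = -27323242687387/11757904562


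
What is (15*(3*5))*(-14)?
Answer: -3150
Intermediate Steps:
(15*(3*5))*(-14) = (15*15)*(-14) = 225*(-14) = -3150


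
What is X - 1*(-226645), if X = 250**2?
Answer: 289145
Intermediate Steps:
X = 62500
X - 1*(-226645) = 62500 - 1*(-226645) = 62500 + 226645 = 289145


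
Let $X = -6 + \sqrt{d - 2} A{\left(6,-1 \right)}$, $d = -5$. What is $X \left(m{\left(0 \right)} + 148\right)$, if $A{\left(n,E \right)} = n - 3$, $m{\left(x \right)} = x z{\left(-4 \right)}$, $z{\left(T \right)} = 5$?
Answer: $-888 + 444 i \sqrt{7} \approx -888.0 + 1174.7 i$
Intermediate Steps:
$m{\left(x \right)} = 5 x$ ($m{\left(x \right)} = x 5 = 5 x$)
$A{\left(n,E \right)} = -3 + n$
$X = -6 + 3 i \sqrt{7}$ ($X = -6 + \sqrt{-5 - 2} \left(-3 + 6\right) = -6 + \sqrt{-7} \cdot 3 = -6 + i \sqrt{7} \cdot 3 = -6 + 3 i \sqrt{7} \approx -6.0 + 7.9373 i$)
$X \left(m{\left(0 \right)} + 148\right) = \left(-6 + 3 i \sqrt{7}\right) \left(5 \cdot 0 + 148\right) = \left(-6 + 3 i \sqrt{7}\right) \left(0 + 148\right) = \left(-6 + 3 i \sqrt{7}\right) 148 = -888 + 444 i \sqrt{7}$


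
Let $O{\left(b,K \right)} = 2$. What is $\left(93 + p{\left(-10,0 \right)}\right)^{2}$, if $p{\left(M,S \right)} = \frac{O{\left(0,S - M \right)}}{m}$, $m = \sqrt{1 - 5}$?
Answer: $\left(93 - i\right)^{2} \approx 8648.0 - 186.0 i$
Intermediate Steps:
$m = 2 i$ ($m = \sqrt{-4} = 2 i \approx 2.0 i$)
$p{\left(M,S \right)} = - i$ ($p{\left(M,S \right)} = \frac{2}{2 i} = 2 \left(- \frac{i}{2}\right) = - i$)
$\left(93 + p{\left(-10,0 \right)}\right)^{2} = \left(93 - i\right)^{2}$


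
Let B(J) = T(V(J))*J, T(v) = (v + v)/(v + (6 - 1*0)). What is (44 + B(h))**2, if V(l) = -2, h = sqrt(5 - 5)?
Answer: 1936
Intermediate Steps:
h = 0 (h = sqrt(0) = 0)
T(v) = 2*v/(6 + v) (T(v) = (2*v)/(v + (6 + 0)) = (2*v)/(v + 6) = (2*v)/(6 + v) = 2*v/(6 + v))
B(J) = -J (B(J) = (2*(-2)/(6 - 2))*J = (2*(-2)/4)*J = (2*(-2)*(1/4))*J = -J)
(44 + B(h))**2 = (44 - 1*0)**2 = (44 + 0)**2 = 44**2 = 1936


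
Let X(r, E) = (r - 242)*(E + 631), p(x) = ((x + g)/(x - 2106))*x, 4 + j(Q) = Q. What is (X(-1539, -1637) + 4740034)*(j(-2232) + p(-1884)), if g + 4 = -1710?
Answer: -488332288704/19 ≈ -2.5702e+10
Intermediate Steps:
g = -1714 (g = -4 - 1710 = -1714)
j(Q) = -4 + Q
p(x) = x*(-1714 + x)/(-2106 + x) (p(x) = ((x - 1714)/(x - 2106))*x = ((-1714 + x)/(-2106 + x))*x = x*(-1714 + x)/(-2106 + x))
X(r, E) = (-242 + r)*(631 + E)
(X(-1539, -1637) + 4740034)*(j(-2232) + p(-1884)) = ((-152702 - 242*(-1637) + 631*(-1539) - 1637*(-1539)) + 4740034)*((-4 - 2232) - 1884*(-1714 - 1884)/(-2106 - 1884)) = ((-152702 + 396154 - 971109 + 2519343) + 4740034)*(-2236 - 1884*(-3598)/(-3990)) = (1791686 + 4740034)*(-2236 - 1884*(-1/3990)*(-3598)) = 6531720*(-2236 - 161396/95) = 6531720*(-373816/95) = -488332288704/19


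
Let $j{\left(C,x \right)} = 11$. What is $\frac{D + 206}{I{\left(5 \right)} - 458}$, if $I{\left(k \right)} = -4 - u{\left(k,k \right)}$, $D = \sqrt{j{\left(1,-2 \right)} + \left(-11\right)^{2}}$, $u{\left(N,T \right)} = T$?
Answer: $- \frac{206}{467} - \frac{2 \sqrt{33}}{467} \approx -0.46572$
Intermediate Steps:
$D = 2 \sqrt{33}$ ($D = \sqrt{11 + \left(-11\right)^{2}} = \sqrt{11 + 121} = \sqrt{132} = 2 \sqrt{33} \approx 11.489$)
$I{\left(k \right)} = -4 - k$
$\frac{D + 206}{I{\left(5 \right)} - 458} = \frac{2 \sqrt{33} + 206}{\left(-4 - 5\right) - 458} = \frac{206 + 2 \sqrt{33}}{\left(-4 - 5\right) - 458} = \frac{206 + 2 \sqrt{33}}{-9 - 458} = \frac{206 + 2 \sqrt{33}}{-467} = \left(206 + 2 \sqrt{33}\right) \left(- \frac{1}{467}\right) = - \frac{206}{467} - \frac{2 \sqrt{33}}{467}$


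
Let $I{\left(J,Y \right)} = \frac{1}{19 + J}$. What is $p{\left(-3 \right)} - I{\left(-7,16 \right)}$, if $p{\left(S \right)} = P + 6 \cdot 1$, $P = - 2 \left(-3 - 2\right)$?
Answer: $\frac{191}{12} \approx 15.917$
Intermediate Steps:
$P = 10$ ($P = \left(-2\right) \left(-5\right) = 10$)
$p{\left(S \right)} = 16$ ($p{\left(S \right)} = 10 + 6 \cdot 1 = 10 + 6 = 16$)
$p{\left(-3 \right)} - I{\left(-7,16 \right)} = 16 - \frac{1}{19 - 7} = 16 - \frac{1}{12} = \frac{191}{12}$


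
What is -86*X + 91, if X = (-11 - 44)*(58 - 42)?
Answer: 75771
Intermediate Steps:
X = -880 (X = -55*16 = -880)
-86*X + 91 = -86*(-880) + 91 = 75680 + 91 = 75771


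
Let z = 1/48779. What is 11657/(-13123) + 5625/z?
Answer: 3600713333968/13123 ≈ 2.7438e+8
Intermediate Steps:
z = 1/48779 ≈ 2.0501e-5
11657/(-13123) + 5625/z = 11657/(-13123) + 5625/(1/48779) = 11657*(-1/13123) + 5625*48779 = -11657/13123 + 274381875 = 3600713333968/13123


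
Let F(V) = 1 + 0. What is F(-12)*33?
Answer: 33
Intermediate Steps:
F(V) = 1
F(-12)*33 = 1*33 = 33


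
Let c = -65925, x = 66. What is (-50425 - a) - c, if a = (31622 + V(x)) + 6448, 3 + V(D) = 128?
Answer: -22695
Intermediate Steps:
V(D) = 125 (V(D) = -3 + 128 = 125)
a = 38195 (a = (31622 + 125) + 6448 = 31747 + 6448 = 38195)
(-50425 - a) - c = (-50425 - 1*38195) - 1*(-65925) = (-50425 - 38195) + 65925 = -88620 + 65925 = -22695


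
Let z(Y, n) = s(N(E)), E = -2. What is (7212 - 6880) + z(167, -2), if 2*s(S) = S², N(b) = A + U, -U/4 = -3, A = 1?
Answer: 833/2 ≈ 416.50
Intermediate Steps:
U = 12 (U = -4*(-3) = 12)
N(b) = 13 (N(b) = 1 + 12 = 13)
s(S) = S²/2
z(Y, n) = 169/2 (z(Y, n) = (½)*13² = (½)*169 = 169/2)
(7212 - 6880) + z(167, -2) = (7212 - 6880) + 169/2 = 332 + 169/2 = 833/2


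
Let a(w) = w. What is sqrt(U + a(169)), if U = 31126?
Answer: sqrt(31295) ≈ 176.90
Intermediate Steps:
sqrt(U + a(169)) = sqrt(31126 + 169) = sqrt(31295)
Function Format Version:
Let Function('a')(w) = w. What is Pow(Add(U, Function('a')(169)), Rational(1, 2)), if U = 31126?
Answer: Pow(31295, Rational(1, 2)) ≈ 176.90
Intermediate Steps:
Pow(Add(U, Function('a')(169)), Rational(1, 2)) = Pow(Add(31126, 169), Rational(1, 2)) = Pow(31295, Rational(1, 2))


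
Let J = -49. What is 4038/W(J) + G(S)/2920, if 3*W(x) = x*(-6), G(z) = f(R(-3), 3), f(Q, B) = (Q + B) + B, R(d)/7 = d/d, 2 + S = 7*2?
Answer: 5896117/143080 ≈ 41.209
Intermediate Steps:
S = 12 (S = -2 + 7*2 = -2 + 14 = 12)
R(d) = 7 (R(d) = 7*(d/d) = 7*1 = 7)
f(Q, B) = Q + 2*B (f(Q, B) = (B + Q) + B = Q + 2*B)
G(z) = 13 (G(z) = 7 + 2*3 = 7 + 6 = 13)
W(x) = -2*x (W(x) = (x*(-6))/3 = (-6*x)/3 = -2*x)
4038/W(J) + G(S)/2920 = 4038/((-2*(-49))) + 13/2920 = 4038/98 + 13*(1/2920) = 4038*(1/98) + 13/2920 = 2019/49 + 13/2920 = 5896117/143080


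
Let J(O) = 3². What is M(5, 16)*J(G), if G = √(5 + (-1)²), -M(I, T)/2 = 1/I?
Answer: -18/5 ≈ -3.6000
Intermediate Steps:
M(I, T) = -2/I
G = √6 (G = √(5 + 1) = √6 ≈ 2.4495)
J(O) = 9
M(5, 16)*J(G) = -2/5*9 = -2*⅕*9 = -⅖*9 = -18/5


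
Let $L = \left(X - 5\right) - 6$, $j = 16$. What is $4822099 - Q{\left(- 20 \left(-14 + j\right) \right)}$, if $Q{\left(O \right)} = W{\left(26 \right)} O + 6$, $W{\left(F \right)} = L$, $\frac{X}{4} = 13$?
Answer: $4823733$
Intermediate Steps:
$X = 52$ ($X = 4 \cdot 13 = 52$)
$L = 41$ ($L = \left(52 - 5\right) - 6 = 47 - 6 = 41$)
$W{\left(F \right)} = 41$
$Q{\left(O \right)} = 6 + 41 O$ ($Q{\left(O \right)} = 41 O + 6 = 6 + 41 O$)
$4822099 - Q{\left(- 20 \left(-14 + j\right) \right)} = 4822099 - \left(6 + 41 \left(- 20 \left(-14 + 16\right)\right)\right) = 4822099 - \left(6 + 41 \left(\left(-20\right) 2\right)\right) = 4822099 - \left(6 + 41 \left(-40\right)\right) = 4822099 - \left(6 - 1640\right) = 4822099 - -1634 = 4822099 + 1634 = 4823733$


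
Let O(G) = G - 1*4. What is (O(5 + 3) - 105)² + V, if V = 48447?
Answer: 58648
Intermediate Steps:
O(G) = -4 + G (O(G) = G - 4 = -4 + G)
(O(5 + 3) - 105)² + V = ((-4 + (5 + 3)) - 105)² + 48447 = ((-4 + 8) - 105)² + 48447 = (4 - 105)² + 48447 = (-101)² + 48447 = 10201 + 48447 = 58648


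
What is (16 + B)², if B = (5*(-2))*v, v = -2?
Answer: 1296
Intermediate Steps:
B = 20 (B = (5*(-2))*(-2) = -10*(-2) = 20)
(16 + B)² = (16 + 20)² = 36² = 1296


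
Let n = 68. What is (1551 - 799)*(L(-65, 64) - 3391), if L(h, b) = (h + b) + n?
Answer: -2499648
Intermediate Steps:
L(h, b) = 68 + b + h (L(h, b) = (h + b) + 68 = (b + h) + 68 = 68 + b + h)
(1551 - 799)*(L(-65, 64) - 3391) = (1551 - 799)*((68 + 64 - 65) - 3391) = 752*(67 - 3391) = 752*(-3324) = -2499648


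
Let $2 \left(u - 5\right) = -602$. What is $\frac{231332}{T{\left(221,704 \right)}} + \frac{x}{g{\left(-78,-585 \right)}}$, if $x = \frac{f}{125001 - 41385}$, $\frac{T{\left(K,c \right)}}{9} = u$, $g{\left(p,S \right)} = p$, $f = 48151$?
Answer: $- \frac{20956759475}{241315776} \approx -86.844$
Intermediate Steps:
$u = -296$ ($u = 5 + \frac{1}{2} \left(-602\right) = 5 - 301 = -296$)
$T{\left(K,c \right)} = -2664$ ($T{\left(K,c \right)} = 9 \left(-296\right) = -2664$)
$x = \frac{48151}{83616}$ ($x = \frac{48151}{125001 - 41385} = \frac{48151}{83616} \approx 0.57586$)
$\frac{231332}{T{\left(221,704 \right)}} + \frac{x}{g{\left(-78,-585 \right)}} = \frac{231332}{-2664} + \frac{48151}{83616 \left(-78\right)} = 231332 \left(- \frac{1}{2664}\right) + \frac{48151}{83616} \left(- \frac{1}{78}\right) = - \frac{57833}{666} - \frac{48151}{6522048} = - \frac{20956759475}{241315776}$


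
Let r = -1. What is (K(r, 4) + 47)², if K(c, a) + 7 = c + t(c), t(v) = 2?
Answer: 1681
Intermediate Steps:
K(c, a) = -5 + c (K(c, a) = -7 + (c + 2) = -7 + (2 + c) = -5 + c)
(K(r, 4) + 47)² = ((-5 - 1) + 47)² = (-6 + 47)² = 41² = 1681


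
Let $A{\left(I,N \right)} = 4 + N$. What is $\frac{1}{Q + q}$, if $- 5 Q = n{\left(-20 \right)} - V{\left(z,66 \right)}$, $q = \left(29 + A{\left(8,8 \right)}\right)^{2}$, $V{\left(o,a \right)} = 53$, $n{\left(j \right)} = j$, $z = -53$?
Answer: $\frac{5}{8478} \approx 0.00058976$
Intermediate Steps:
$q = 1681$ ($q = \left(29 + \left(4 + 8\right)\right)^{2} = \left(29 + 12\right)^{2} = 41^{2} = 1681$)
$Q = \frac{73}{5}$ ($Q = - \frac{-20 - 53}{5} = \left(- \frac{1}{5}\right) \left(-73\right) = \frac{73}{5} \approx 14.6$)
$\frac{1}{Q + q} = \frac{1}{\frac{73}{5} + 1681} = \frac{1}{\frac{8478}{5}} = \frac{5}{8478}$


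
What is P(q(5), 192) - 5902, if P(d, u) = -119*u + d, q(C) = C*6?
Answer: -28720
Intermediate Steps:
q(C) = 6*C
P(d, u) = d - 119*u
P(q(5), 192) - 5902 = (6*5 - 119*192) - 5902 = (30 - 22848) - 5902 = -22818 - 5902 = -28720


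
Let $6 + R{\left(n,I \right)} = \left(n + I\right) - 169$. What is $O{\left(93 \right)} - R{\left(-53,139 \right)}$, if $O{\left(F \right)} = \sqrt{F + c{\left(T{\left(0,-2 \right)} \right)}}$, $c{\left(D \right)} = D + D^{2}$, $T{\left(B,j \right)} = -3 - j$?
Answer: $89 + \sqrt{93} \approx 98.644$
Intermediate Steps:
$R{\left(n,I \right)} = -175 + I + n$ ($R{\left(n,I \right)} = -6 - \left(169 - I - n\right) = -6 + \left(-169 + I + n\right) = -175 + I + n$)
$O{\left(F \right)} = \sqrt{F}$ ($O{\left(F \right)} = \sqrt{F + \left(-3 - -2\right) \left(1 - 1\right)} = \sqrt{F + \left(-3 + 2\right) \left(1 + \left(-3 + 2\right)\right)} = \sqrt{F - \left(1 - 1\right)} = \sqrt{F - 0} = \sqrt{F + 0} = \sqrt{F}$)
$O{\left(93 \right)} - R{\left(-53,139 \right)} = \sqrt{93} - \left(-175 + 139 - 53\right) = \sqrt{93} - -89 = \sqrt{93} + 89 = 89 + \sqrt{93}$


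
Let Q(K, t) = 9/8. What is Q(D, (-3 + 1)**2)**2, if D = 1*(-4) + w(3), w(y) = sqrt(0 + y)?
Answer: 81/64 ≈ 1.2656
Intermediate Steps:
w(y) = sqrt(y)
D = -4 + sqrt(3) (D = 1*(-4) + sqrt(3) = -4 + sqrt(3) ≈ -2.2679)
Q(K, t) = 9/8 (Q(K, t) = 9*(1/8) = 9/8)
Q(D, (-3 + 1)**2)**2 = (9/8)**2 = 81/64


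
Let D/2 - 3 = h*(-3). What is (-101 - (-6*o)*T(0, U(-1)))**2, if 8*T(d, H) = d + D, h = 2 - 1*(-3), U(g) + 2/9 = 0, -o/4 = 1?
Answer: 841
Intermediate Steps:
o = -4 (o = -4*1 = -4)
U(g) = -2/9 (U(g) = -2/9 + 0 = -2/9)
h = 5 (h = 2 + 3 = 5)
D = -24 (D = 6 + 2*(5*(-3)) = 6 + 2*(-15) = 6 - 30 = -24)
T(d, H) = -3 + d/8 (T(d, H) = (d - 24)/8 = (-24 + d)/8 = -3 + d/8)
(-101 - (-6*o)*T(0, U(-1)))**2 = (-101 - (-6*(-4))*(-3 + (1/8)*0))**2 = (-101 - 24*(-3 + 0))**2 = (-101 - 24*(-3))**2 = (-101 - 1*(-72))**2 = (-101 + 72)**2 = (-29)**2 = 841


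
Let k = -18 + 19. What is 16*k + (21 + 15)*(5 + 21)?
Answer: 952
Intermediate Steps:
k = 1
16*k + (21 + 15)*(5 + 21) = 16*1 + (21 + 15)*(5 + 21) = 16 + 36*26 = 16 + 936 = 952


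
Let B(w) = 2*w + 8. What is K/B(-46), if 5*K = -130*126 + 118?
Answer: 8131/210 ≈ 38.719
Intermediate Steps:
K = -16262/5 (K = (-130*126 + 118)/5 = (-16380 + 118)/5 = (⅕)*(-16262) = -16262/5 ≈ -3252.4)
B(w) = 8 + 2*w
K/B(-46) = -16262/(5*(8 + 2*(-46))) = -16262/(5*(8 - 92)) = -16262/5/(-84) = -16262/5*(-1/84) = 8131/210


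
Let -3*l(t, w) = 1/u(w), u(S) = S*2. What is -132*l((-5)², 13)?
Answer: 22/13 ≈ 1.6923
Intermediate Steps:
u(S) = 2*S
l(t, w) = -1/(6*w) (l(t, w) = -1/(2*w)/3 = -1/(6*w))
-132*l((-5)², 13) = -(-22)/13 = -132*(-1/78) = 22/13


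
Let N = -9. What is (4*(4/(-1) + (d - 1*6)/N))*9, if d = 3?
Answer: -132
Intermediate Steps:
(4*(4/(-1) + (d - 1*6)/N))*9 = (4*(4/(-1) + (3 - 1*6)/(-9)))*9 = (4*(4*(-1) + (3 - 6)*(-⅑)))*9 = (4*(-4 - 3*(-⅑)))*9 = (4*(-4 + ⅓))*9 = (4*(-11/3))*9 = -44/3*9 = -132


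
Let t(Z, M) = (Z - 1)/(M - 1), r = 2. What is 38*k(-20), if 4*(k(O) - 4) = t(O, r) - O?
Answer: 285/2 ≈ 142.50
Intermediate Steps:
t(Z, M) = (-1 + Z)/(-1 + M)
k(O) = 15/4 (k(O) = 4 + ((-1 + O)/(-1 + 2) - O)/4 = 4 + ((-1 + O)/1 - O)/4 = 4 + (1*(-1 + O) - O)/4 = 4 + ((-1 + O) - O)/4 = 4 + (1/4)*(-1) = 4 - 1/4 = 15/4)
38*k(-20) = 38*(15/4) = 285/2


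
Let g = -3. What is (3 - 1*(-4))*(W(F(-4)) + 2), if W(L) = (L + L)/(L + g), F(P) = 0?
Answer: 14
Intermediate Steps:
W(L) = 2*L/(-3 + L) (W(L) = (L + L)/(L - 3) = (2*L)/(-3 + L) = 2*L/(-3 + L))
(3 - 1*(-4))*(W(F(-4)) + 2) = (3 - 1*(-4))*(2*0/(-3 + 0) + 2) = (3 + 4)*(2*0/(-3) + 2) = 7*(2*0*(-1/3) + 2) = 7*(0 + 2) = 7*2 = 14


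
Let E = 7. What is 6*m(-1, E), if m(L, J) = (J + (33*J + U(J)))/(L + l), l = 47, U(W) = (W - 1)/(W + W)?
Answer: 5007/161 ≈ 31.099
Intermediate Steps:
U(W) = (-1 + W)/(2*W) (U(W) = (-1 + W)/((2*W)) = (-1 + W)*(1/(2*W)) = (-1 + W)/(2*W))
m(L, J) = (34*J + (-1 + J)/(2*J))/(47 + L) (m(L, J) = (J + (33*J + (-1 + J)/(2*J)))/(L + 47) = (34*J + (-1 + J)/(2*J))/(47 + L))
6*m(-1, E) = 6*((½)*(-1 + 7 + 68*7²)/(7*(47 - 1))) = 6*((½)*(⅐)*(-1 + 7 + 68*49)/46) = 6*((½)*(⅐)*(1/46)*(-1 + 7 + 3332)) = 6*((½)*(⅐)*(1/46)*3338) = 6*(1669/322) = 5007/161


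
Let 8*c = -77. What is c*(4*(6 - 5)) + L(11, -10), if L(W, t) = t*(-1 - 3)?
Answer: 3/2 ≈ 1.5000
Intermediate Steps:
c = -77/8 (c = (⅛)*(-77) = -77/8 ≈ -9.6250)
L(W, t) = -4*t (L(W, t) = t*(-4) = -4*t)
c*(4*(6 - 5)) + L(11, -10) = -77*(6 - 5)/2 - 4*(-10) = -77/2 + 40 = 3/2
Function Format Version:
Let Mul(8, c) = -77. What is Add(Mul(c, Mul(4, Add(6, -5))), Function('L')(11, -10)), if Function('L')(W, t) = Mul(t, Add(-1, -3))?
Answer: Rational(3, 2) ≈ 1.5000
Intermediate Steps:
c = Rational(-77, 8) (c = Mul(Rational(1, 8), -77) = Rational(-77, 8) ≈ -9.6250)
Function('L')(W, t) = Mul(-4, t) (Function('L')(W, t) = Mul(t, -4) = Mul(-4, t))
Add(Mul(c, Mul(4, Add(6, -5))), Function('L')(11, -10)) = Add(Mul(Rational(-77, 8), Mul(4, Add(6, -5))), Mul(-4, -10)) = Add(Mul(Rational(-77, 8), Mul(4, 1)), 40) = Add(Mul(Rational(-77, 8), 4), 40) = Add(Rational(-77, 2), 40) = Rational(3, 2)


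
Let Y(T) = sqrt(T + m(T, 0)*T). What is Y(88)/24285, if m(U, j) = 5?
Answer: 4*sqrt(33)/24285 ≈ 0.00094619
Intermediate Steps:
Y(T) = sqrt(6)*sqrt(T) (Y(T) = sqrt(T + 5*T) = sqrt(6*T) = sqrt(6)*sqrt(T))
Y(88)/24285 = (sqrt(6)*sqrt(88))/24285 = (sqrt(6)*(2*sqrt(22)))*(1/24285) = (4*sqrt(33))*(1/24285) = 4*sqrt(33)/24285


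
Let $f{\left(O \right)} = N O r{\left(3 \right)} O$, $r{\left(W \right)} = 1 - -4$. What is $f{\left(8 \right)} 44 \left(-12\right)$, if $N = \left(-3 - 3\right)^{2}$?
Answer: $-6082560$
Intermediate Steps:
$r{\left(W \right)} = 5$ ($r{\left(W \right)} = 1 + 4 = 5$)
$N = 36$ ($N = \left(-6\right)^{2} = 36$)
$f{\left(O \right)} = 180 O^{2}$ ($f{\left(O \right)} = 36 O 5 O = 180 O O = 180 O^{2}$)
$f{\left(8 \right)} 44 \left(-12\right) = 180 \cdot 8^{2} \cdot 44 \left(-12\right) = 180 \cdot 64 \cdot 44 \left(-12\right) = 11520 \cdot 44 \left(-12\right) = 506880 \left(-12\right) = -6082560$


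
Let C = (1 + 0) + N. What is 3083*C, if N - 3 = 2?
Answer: 18498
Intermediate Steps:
N = 5 (N = 3 + 2 = 5)
C = 6 (C = (1 + 0) + 5 = 1 + 5 = 6)
3083*C = 3083*6 = 18498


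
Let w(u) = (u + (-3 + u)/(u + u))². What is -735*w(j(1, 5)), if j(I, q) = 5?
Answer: -99372/5 ≈ -19874.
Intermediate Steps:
w(u) = (u + (-3 + u)/(2*u))² (w(u) = (u + (-3 + u)/((2*u)))² = (u + (-3 + u)*(1/(2*u)))² = (u + (-3 + u)/(2*u))²)
-735*w(j(1, 5)) = -735*(-3 + 5 + 2*5²)²/(4*5²) = -735*(-3 + 5 + 2*25)²/(4*25) = -735*(-3 + 5 + 50)²/(4*25) = -735*52²/(4*25) = -735*2704/(4*25) = -735*676/25 = -99372/5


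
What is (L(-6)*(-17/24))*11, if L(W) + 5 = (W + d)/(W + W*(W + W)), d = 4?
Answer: 1411/36 ≈ 39.194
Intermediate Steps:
L(W) = -5 + (4 + W)/(W + 2*W²) (L(W) = -5 + (W + 4)/(W + W*(W + W)) = -5 + (4 + W)/(W + W*(2*W)) = -5 + (4 + W)/(W + 2*W²))
(L(-6)*(-17/24))*11 = ((2*(2 - 5*(-6)² - 2*(-6))/(-6*(1 + 2*(-6))))*(-17/24))*11 = ((2*(-⅙)*(2 - 5*36 + 12)/(1 - 12))*(-17*1/24))*11 = ((2*(-⅙)*(2 - 180 + 12)/(-11))*(-17/24))*11 = ((2*(-⅙)*(-1/11)*(-166))*(-17/24))*11 = -166/33*(-17/24)*11 = (1411/396)*11 = 1411/36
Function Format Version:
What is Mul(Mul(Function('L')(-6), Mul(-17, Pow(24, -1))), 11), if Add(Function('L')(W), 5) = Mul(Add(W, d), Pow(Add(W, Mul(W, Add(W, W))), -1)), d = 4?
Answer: Rational(1411, 36) ≈ 39.194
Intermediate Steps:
Function('L')(W) = Add(-5, Mul(Pow(Add(W, Mul(2, Pow(W, 2))), -1), Add(4, W))) (Function('L')(W) = Add(-5, Mul(Add(W, 4), Pow(Add(W, Mul(W, Add(W, W))), -1))) = Add(-5, Mul(Add(4, W), Pow(Add(W, Mul(W, Mul(2, W))), -1))) = Add(-5, Mul(Add(4, W), Pow(Add(W, Mul(2, Pow(W, 2))), -1))) = Add(-5, Mul(Pow(Add(W, Mul(2, Pow(W, 2))), -1), Add(4, W))))
Mul(Mul(Function('L')(-6), Mul(-17, Pow(24, -1))), 11) = Mul(Mul(Mul(2, Pow(-6, -1), Pow(Add(1, Mul(2, -6)), -1), Add(2, Mul(-5, Pow(-6, 2)), Mul(-2, -6))), Mul(-17, Pow(24, -1))), 11) = Mul(Mul(Mul(2, Rational(-1, 6), Pow(Add(1, -12), -1), Add(2, Mul(-5, 36), 12)), Mul(-17, Rational(1, 24))), 11) = Mul(Mul(Mul(2, Rational(-1, 6), Pow(-11, -1), Add(2, -180, 12)), Rational(-17, 24)), 11) = Mul(Mul(Mul(2, Rational(-1, 6), Rational(-1, 11), -166), Rational(-17, 24)), 11) = Mul(Mul(Rational(-166, 33), Rational(-17, 24)), 11) = Mul(Rational(1411, 396), 11) = Rational(1411, 36)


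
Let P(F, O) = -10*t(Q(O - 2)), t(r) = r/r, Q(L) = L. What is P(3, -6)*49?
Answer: -490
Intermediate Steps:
t(r) = 1
P(F, O) = -10 (P(F, O) = -10*1 = -10)
P(3, -6)*49 = -10*49 = -490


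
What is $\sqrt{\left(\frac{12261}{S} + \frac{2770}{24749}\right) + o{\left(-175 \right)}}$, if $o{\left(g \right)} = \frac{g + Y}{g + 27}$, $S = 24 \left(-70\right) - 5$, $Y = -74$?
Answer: $\frac{i \sqrt{52207581187013704735}}{3085952810} \approx 2.3414 i$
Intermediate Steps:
$S = -1685$ ($S = -1680 - 5 = -1685$)
$o{\left(g \right)} = \frac{-74 + g}{27 + g}$ ($o{\left(g \right)} = \frac{g - 74}{g + 27} = \frac{-74 + g}{27 + g}$)
$\sqrt{\left(\frac{12261}{S} + \frac{2770}{24749}\right) + o{\left(-175 \right)}} = \sqrt{\left(\frac{12261}{-1685} + \frac{2770}{24749}\right) + \frac{-74 - 175}{27 - 175}} = \sqrt{\left(12261 \left(- \frac{1}{1685}\right) + 2770 \cdot \frac{1}{24749}\right) + \frac{1}{-148} \left(-249\right)} = \sqrt{\left(- \frac{12261}{1685} + \frac{2770}{24749}\right) - - \frac{249}{148}} = \sqrt{- \frac{298780039}{41702065} + \frac{249}{148}} = \sqrt{- \frac{33835631587}{6171905620}} = \frac{i \sqrt{52207581187013704735}}{3085952810}$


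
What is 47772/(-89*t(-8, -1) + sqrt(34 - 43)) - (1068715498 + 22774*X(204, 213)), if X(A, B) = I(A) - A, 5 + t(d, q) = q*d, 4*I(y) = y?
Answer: -4219381000654/3961 - 7962*I/3961 ≈ -1.0652e+9 - 2.0101*I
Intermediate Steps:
I(y) = y/4
t(d, q) = -5 + d*q (t(d, q) = -5 + q*d = -5 + d*q)
X(A, B) = -3*A/4 (X(A, B) = A/4 - A = -3*A/4)
47772/(-89*t(-8, -1) + sqrt(34 - 43)) - (1068715498 + 22774*X(204, 213)) = 47772/(-89*(-5 - 8*(-1)) + sqrt(34 - 43)) - 22774/(1/(46927 - 3/4*204)) = 47772/(-89*(-5 + 8) + sqrt(-9)) - 22774/(1/(46927 - 153)) = 47772/(-89*3 + 3*I) - 22774/(1/46774) = 47772/(-267 + 3*I) - 22774/1/46774 = 47772*((-267 - 3*I)/71298) - 22774*46774 = 2654*(-267 - 3*I)/3961 - 1065231076 = -1065231076 + 2654*(-267 - 3*I)/3961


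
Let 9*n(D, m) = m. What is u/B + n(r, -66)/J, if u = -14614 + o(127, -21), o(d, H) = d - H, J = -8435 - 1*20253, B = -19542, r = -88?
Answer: 9435089/12741384 ≈ 0.74051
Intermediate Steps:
n(D, m) = m/9
J = -28688 (J = -8435 - 20253 = -28688)
u = -14466 (u = -14614 + (127 - 1*(-21)) = -14614 + (127 + 21) = -14614 + 148 = -14466)
u/B + n(r, -66)/J = -14466/(-19542) + ((1/9)*(-66))/(-28688) = -14466*(-1/19542) - 22/3*(-1/28688) = 2411/3257 + 1/3912 = 9435089/12741384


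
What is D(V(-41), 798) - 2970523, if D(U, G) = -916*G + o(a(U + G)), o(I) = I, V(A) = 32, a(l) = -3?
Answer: -3701494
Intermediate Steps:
D(U, G) = -3 - 916*G (D(U, G) = -916*G - 3 = -3 - 916*G)
D(V(-41), 798) - 2970523 = (-3 - 916*798) - 2970523 = (-3 - 730968) - 2970523 = -730971 - 2970523 = -3701494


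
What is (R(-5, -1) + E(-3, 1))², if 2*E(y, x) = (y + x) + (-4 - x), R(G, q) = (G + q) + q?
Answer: 441/4 ≈ 110.25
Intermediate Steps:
R(G, q) = G + 2*q
E(y, x) = -2 + y/2 (E(y, x) = ((y + x) + (-4 - x))/2 = ((x + y) + (-4 - x))/2 = (-4 + y)/2 = -2 + y/2)
(R(-5, -1) + E(-3, 1))² = ((-5 + 2*(-1)) + (-2 + (½)*(-3)))² = ((-5 - 2) + (-2 - 3/2))² = (-7 - 7/2)² = (-21/2)² = 441/4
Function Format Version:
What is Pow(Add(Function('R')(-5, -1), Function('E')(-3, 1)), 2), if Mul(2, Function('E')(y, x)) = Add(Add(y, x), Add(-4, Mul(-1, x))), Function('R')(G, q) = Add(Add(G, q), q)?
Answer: Rational(441, 4) ≈ 110.25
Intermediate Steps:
Function('R')(G, q) = Add(G, Mul(2, q))
Function('E')(y, x) = Add(-2, Mul(Rational(1, 2), y)) (Function('E')(y, x) = Mul(Rational(1, 2), Add(Add(y, x), Add(-4, Mul(-1, x)))) = Mul(Rational(1, 2), Add(Add(x, y), Add(-4, Mul(-1, x)))) = Mul(Rational(1, 2), Add(-4, y)) = Add(-2, Mul(Rational(1, 2), y)))
Pow(Add(Function('R')(-5, -1), Function('E')(-3, 1)), 2) = Pow(Add(Add(-5, Mul(2, -1)), Add(-2, Mul(Rational(1, 2), -3))), 2) = Pow(Add(Add(-5, -2), Add(-2, Rational(-3, 2))), 2) = Pow(Add(-7, Rational(-7, 2)), 2) = Pow(Rational(-21, 2), 2) = Rational(441, 4)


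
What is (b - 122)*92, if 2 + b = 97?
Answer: -2484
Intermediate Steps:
b = 95 (b = -2 + 97 = 95)
(b - 122)*92 = (95 - 122)*92 = -27*92 = -2484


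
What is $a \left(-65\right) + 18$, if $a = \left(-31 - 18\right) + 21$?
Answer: $1838$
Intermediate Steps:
$a = -28$ ($a = -49 + 21 = -28$)
$a \left(-65\right) + 18 = \left(-28\right) \left(-65\right) + 18 = 1820 + 18 = 1838$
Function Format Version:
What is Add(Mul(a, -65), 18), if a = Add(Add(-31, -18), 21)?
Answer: 1838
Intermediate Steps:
a = -28 (a = Add(-49, 21) = -28)
Add(Mul(a, -65), 18) = Add(Mul(-28, -65), 18) = Add(1820, 18) = 1838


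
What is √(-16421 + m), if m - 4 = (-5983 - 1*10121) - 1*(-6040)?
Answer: I*√26481 ≈ 162.73*I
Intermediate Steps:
m = -10060 (m = 4 + ((-5983 - 1*10121) - 1*(-6040)) = 4 + ((-5983 - 10121) + 6040) = 4 + (-16104 + 6040) = 4 - 10064 = -10060)
√(-16421 + m) = √(-16421 - 10060) = √(-26481) = I*√26481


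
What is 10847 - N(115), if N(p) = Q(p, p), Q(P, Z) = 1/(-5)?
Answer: 54236/5 ≈ 10847.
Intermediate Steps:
Q(P, Z) = -⅕
N(p) = -⅕
10847 - N(115) = 10847 - 1*(-⅕) = 10847 + ⅕ = 54236/5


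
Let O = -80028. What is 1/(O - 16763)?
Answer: -1/96791 ≈ -1.0332e-5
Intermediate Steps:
1/(O - 16763) = 1/(-80028 - 16763) = 1/(-96791) = -1/96791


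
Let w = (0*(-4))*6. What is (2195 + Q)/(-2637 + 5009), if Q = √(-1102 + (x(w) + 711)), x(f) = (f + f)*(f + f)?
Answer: 2195/2372 + I*√391/2372 ≈ 0.92538 + 0.0083363*I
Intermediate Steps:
w = 0 (w = 0*6 = 0)
x(f) = 4*f² (x(f) = (2*f)*(2*f) = 4*f²)
Q = I*√391 (Q = √(-1102 + (4*0² + 711)) = √(-1102 + (4*0 + 711)) = √(-1102 + (0 + 711)) = √(-1102 + 711) = √(-391) = I*√391 ≈ 19.774*I)
(2195 + Q)/(-2637 + 5009) = (2195 + I*√391)/(-2637 + 5009) = (2195 + I*√391)/2372 = (2195 + I*√391)*(1/2372) = 2195/2372 + I*√391/2372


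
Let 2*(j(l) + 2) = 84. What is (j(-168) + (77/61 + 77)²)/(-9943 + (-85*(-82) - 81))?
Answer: -11469958/5681967 ≈ -2.0187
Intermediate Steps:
j(l) = 40 (j(l) = -2 + (½)*84 = -2 + 42 = 40)
(j(-168) + (77/61 + 77)²)/(-9943 + (-85*(-82) - 81)) = (40 + (77/61 + 77)²)/(-9943 + (-85*(-82) - 81)) = (40 + (77*(1/61) + 77)²)/(-9943 + (6970 - 81)) = (40 + (77/61 + 77)²)/(-9943 + 6889) = (40 + (4774/61)²)/(-3054) = (40 + 22791076/3721)*(-1/3054) = (22939916/3721)*(-1/3054) = -11469958/5681967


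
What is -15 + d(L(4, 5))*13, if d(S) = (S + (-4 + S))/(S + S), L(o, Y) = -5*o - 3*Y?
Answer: -44/35 ≈ -1.2571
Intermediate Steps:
d(S) = (-4 + 2*S)/(2*S) (d(S) = (-4 + 2*S)/((2*S)) = (-4 + 2*S)*(1/(2*S)) = (-4 + 2*S)/(2*S))
-15 + d(L(4, 5))*13 = -15 + ((-2 + (-5*4 - 3*5))/(-5*4 - 3*5))*13 = -15 + ((-2 + (-20 - 15))/(-20 - 15))*13 = -15 + ((-2 - 35)/(-35))*13 = -15 - 1/35*(-37)*13 = -15 + (37/35)*13 = -15 + 481/35 = -44/35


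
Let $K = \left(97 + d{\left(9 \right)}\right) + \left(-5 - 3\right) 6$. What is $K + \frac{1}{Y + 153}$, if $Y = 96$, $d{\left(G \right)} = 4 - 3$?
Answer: $\frac{12451}{249} \approx 50.004$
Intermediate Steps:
$d{\left(G \right)} = 1$
$K = 50$ ($K = \left(97 + 1\right) + \left(-5 - 3\right) 6 = 98 - 48 = 50$)
$K + \frac{1}{Y + 153} = 50 + \frac{1}{96 + 153} = 50 + \frac{1}{249} = \frac{12451}{249}$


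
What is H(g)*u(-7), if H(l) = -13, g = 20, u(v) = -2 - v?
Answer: -65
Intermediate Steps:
H(g)*u(-7) = -13*(-2 - 1*(-7)) = -13*(-2 + 7) = -13*5 = -65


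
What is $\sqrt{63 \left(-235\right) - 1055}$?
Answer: $2 i \sqrt{3965} \approx 125.94 i$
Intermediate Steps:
$\sqrt{63 \left(-235\right) - 1055} = \sqrt{-14805 - 1055} = \sqrt{-15860} = 2 i \sqrt{3965}$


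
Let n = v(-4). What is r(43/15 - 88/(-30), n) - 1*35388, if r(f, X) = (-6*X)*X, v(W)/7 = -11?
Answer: -70962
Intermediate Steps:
v(W) = -77 (v(W) = 7*(-11) = -77)
n = -77
r(f, X) = -6*X²
r(43/15 - 88/(-30), n) - 1*35388 = -6*(-77)² - 1*35388 = -6*5929 - 35388 = -35574 - 35388 = -70962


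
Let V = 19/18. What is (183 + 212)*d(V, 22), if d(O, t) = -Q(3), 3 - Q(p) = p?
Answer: 0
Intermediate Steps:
Q(p) = 3 - p
V = 19/18 (V = 19*(1/18) = 19/18 ≈ 1.0556)
d(O, t) = 0 (d(O, t) = -(3 - 1*3) = -(3 - 3) = -1*0 = 0)
(183 + 212)*d(V, 22) = (183 + 212)*0 = 395*0 = 0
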